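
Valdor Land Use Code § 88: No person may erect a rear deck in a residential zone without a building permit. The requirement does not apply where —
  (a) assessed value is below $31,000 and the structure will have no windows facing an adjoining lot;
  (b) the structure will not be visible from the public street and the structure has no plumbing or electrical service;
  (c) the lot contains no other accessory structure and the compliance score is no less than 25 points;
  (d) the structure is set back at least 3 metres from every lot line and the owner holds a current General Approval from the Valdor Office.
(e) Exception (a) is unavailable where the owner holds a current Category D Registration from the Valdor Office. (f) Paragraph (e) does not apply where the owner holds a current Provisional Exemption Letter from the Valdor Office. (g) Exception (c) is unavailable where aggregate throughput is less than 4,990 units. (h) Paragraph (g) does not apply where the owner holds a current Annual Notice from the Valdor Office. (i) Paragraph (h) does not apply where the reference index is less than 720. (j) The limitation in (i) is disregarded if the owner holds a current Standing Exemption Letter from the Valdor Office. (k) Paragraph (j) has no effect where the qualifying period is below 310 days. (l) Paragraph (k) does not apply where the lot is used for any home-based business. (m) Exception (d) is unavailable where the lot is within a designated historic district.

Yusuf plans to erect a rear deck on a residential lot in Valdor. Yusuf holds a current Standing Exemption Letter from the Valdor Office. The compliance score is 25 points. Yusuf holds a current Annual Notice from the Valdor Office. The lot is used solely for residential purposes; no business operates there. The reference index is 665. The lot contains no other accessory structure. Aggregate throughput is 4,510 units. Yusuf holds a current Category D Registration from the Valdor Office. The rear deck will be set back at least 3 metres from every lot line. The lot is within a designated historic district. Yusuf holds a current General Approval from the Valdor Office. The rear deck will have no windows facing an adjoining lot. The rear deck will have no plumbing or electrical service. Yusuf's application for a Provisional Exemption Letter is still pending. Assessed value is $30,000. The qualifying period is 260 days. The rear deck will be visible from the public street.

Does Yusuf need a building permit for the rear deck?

Yes — Yusuf must obtain a building permit.

Exception (a) is satisfied on its face — assessed value is $30,000, below the $31,000 limit; no windows face an adjoining lot. However, paragraphs (e)–(f) must be considered: (e) applies — a current Category D Registration is held. (f), which would lift (e), is not engaged — no current Provisional Exemption Letter is held. (a) is therefore removed.
Exception (b) requires that the structure will not be visible from the public street; but the structure will be visible from the street, so (b) is unavailable.
All of (c)'s requirements are met (the lot has no other accessory structure; the compliance score is 25 points, meeting the 25 points threshold). But: (g) operates against (c): aggregate throughput is 4,510 units, less than the 4,990 units limit. (h) would limit (g) — a current Annual Notice is held — but (i) sets (h) aside: (i) operates against (h): the reference index is 665, less than the 720 limit. (j) would limit (i) — a current Standing Exemption Letter is held — but (k) sets (j) aside: (k) is engaged — the qualifying period is 260 days, below the 310 days limit. (l), which would lift (k), does not operate here — the lot is solely residential. Exception (c) does not apply.
Exception (d) is satisfied on its face — the setback is at least 3 m on every side; a current General Approval is held. But applying paragraph (m): (m) operates against (d): the lot is in a historic district. So (d) is unavailable.
None of the exceptions is available; § 88 applies in full.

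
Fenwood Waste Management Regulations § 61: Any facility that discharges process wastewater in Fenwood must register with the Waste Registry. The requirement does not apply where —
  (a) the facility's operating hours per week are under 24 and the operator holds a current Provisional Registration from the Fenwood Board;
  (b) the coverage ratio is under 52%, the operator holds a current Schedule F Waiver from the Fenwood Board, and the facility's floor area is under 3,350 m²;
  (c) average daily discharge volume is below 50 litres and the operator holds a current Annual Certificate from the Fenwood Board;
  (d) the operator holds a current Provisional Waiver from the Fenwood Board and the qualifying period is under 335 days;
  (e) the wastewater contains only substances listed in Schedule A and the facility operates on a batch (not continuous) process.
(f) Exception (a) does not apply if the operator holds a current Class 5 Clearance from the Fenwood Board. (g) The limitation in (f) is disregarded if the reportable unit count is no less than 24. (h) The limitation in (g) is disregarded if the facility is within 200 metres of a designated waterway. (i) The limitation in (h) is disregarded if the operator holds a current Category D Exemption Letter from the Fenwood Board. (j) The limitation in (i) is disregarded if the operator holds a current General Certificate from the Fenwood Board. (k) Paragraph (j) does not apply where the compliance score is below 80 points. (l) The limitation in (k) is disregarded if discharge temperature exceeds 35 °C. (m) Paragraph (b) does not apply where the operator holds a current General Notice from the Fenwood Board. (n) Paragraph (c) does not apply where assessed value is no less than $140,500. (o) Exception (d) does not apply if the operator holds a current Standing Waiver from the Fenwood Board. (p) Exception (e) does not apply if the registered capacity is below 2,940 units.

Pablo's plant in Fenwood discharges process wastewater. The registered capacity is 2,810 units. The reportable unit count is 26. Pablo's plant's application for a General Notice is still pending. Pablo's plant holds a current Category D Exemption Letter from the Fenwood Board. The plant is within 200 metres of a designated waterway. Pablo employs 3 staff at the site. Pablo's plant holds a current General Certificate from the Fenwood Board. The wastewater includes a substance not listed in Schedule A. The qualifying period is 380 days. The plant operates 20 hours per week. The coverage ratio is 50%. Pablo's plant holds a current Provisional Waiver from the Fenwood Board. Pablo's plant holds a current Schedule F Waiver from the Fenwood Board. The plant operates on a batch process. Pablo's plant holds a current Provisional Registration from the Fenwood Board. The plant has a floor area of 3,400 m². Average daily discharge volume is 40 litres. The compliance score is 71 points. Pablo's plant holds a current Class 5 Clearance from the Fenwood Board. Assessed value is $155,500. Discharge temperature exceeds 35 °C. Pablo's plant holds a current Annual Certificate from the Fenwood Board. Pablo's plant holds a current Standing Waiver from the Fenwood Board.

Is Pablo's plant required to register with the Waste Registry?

Exception (a) is satisfied on its face — the facility's operating hours per week are 20, under the 24 limit; a current Provisional Registration is held. But: (f) operates against (a): a current Class 5 Clearance is held. (g) operates (the reportable unit count is 26, meeting the 24 threshold), but is overridden by (h): (h) applies — the plant is within 200 m of a designated waterway. (i) applies (a current Category D Exemption Letter is held), but is set aside by (j): (j) operates against (i): a current General Certificate is held. (k) would limit (j) — the compliance score is 71 points, below the 80 points limit — but (l) sets (k) aside: (l) operates against (k): discharge temperature exceeds 35 °C. Exception (a) does not apply.
Exception (b) fails — the facility's floor area is 3,400 m², not under 3,350 m².
All of (c)'s requirements are met (average daily discharge volume is 40 litres, below the 50 litres limit; a current Annual Certificate is held). Turning to paragraph (n): (n) operates against (c): assessed value is $155,500, meeting the $140,500 threshold. (c) is therefore removed.
Exception (d) does not apply: the qualifying period is 380 days, not under 335 days.
Exception (e) requires that the wastewater contains only substances listed in Schedule A; but the wastewater includes a non-Schedule-A substance, so (e) is unavailable.
No exception displaces § 61.

Yes — Pablo's plant must register with the Waste Registry.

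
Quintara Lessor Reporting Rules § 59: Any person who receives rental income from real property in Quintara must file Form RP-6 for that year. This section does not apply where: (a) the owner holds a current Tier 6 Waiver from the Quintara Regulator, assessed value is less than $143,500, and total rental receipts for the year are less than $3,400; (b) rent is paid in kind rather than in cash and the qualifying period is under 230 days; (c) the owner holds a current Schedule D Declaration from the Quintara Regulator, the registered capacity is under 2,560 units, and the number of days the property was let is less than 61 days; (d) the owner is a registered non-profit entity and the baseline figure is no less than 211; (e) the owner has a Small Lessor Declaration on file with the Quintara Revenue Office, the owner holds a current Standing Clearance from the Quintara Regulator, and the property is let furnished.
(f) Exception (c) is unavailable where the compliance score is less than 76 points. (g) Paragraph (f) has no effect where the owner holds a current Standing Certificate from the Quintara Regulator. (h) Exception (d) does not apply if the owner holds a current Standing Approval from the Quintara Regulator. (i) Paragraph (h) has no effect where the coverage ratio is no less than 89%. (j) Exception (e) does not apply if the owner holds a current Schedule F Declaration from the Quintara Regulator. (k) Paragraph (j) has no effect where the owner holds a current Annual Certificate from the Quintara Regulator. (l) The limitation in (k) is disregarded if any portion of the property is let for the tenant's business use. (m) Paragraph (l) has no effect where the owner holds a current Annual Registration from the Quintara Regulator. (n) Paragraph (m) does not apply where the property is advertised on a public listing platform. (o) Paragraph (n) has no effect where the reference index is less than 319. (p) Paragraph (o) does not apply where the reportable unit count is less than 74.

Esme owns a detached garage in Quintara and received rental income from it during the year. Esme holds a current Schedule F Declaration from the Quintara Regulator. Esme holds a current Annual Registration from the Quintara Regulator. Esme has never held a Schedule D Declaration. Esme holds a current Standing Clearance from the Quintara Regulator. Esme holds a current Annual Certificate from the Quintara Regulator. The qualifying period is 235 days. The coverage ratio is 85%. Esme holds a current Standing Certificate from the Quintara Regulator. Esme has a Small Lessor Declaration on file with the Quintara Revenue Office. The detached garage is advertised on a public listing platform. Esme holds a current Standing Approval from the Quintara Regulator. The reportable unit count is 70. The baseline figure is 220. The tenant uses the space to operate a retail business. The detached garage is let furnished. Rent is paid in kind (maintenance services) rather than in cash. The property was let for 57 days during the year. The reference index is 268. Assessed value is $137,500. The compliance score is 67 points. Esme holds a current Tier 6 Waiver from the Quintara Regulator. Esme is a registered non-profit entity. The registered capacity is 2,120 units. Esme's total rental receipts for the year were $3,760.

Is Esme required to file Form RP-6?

Yes — Esme must file Form RP-6.

Exception (a) does not apply: total rental receipts for the year are $3,760, not less than $3,400.
Exception (b) does not apply: the qualifying period is 235 days, not under 230 days.
Exception (c) requires that the owner holds a current Schedule D Declaration from the Quintara Regulator; but no current Schedule D Declaration is held, so (c) is unavailable.
Exception (d)'s conditions are all satisfied: Esme is a registered non-profit; the baseline figure is 220, meeting the 211 threshold. Turning to paragraphs (h)–(i): (h) applies — a current Standing Approval is held. (i) is not triggered (the coverage ratio is 85%, short of 89%), so (h) stands. (d) is therefore removed.
All of (e)'s requirements are met (a Small Lessor Declaration is on file; a current Standing Clearance is held; the property is let furnished). But applying paragraphs (j)–(p): (j) is triggered — a current Schedule F Declaration is held. (k) is triggered (a current Annual Certificate is held), but yields to (l): (l) is triggered — the space is let for business use. (m) is engaged (a current Annual Registration is held), but is overridden by (n): (n) operates against (m): the property is publicly advertised. (o) would limit (n) — the reference index is 268, less than the 319 limit — but (p) sets (o) aside: (p) applies — the reportable unit count is 70, less than the 74 limit. So (e) is unavailable.
No exception is made out. Esme falls within the general rule.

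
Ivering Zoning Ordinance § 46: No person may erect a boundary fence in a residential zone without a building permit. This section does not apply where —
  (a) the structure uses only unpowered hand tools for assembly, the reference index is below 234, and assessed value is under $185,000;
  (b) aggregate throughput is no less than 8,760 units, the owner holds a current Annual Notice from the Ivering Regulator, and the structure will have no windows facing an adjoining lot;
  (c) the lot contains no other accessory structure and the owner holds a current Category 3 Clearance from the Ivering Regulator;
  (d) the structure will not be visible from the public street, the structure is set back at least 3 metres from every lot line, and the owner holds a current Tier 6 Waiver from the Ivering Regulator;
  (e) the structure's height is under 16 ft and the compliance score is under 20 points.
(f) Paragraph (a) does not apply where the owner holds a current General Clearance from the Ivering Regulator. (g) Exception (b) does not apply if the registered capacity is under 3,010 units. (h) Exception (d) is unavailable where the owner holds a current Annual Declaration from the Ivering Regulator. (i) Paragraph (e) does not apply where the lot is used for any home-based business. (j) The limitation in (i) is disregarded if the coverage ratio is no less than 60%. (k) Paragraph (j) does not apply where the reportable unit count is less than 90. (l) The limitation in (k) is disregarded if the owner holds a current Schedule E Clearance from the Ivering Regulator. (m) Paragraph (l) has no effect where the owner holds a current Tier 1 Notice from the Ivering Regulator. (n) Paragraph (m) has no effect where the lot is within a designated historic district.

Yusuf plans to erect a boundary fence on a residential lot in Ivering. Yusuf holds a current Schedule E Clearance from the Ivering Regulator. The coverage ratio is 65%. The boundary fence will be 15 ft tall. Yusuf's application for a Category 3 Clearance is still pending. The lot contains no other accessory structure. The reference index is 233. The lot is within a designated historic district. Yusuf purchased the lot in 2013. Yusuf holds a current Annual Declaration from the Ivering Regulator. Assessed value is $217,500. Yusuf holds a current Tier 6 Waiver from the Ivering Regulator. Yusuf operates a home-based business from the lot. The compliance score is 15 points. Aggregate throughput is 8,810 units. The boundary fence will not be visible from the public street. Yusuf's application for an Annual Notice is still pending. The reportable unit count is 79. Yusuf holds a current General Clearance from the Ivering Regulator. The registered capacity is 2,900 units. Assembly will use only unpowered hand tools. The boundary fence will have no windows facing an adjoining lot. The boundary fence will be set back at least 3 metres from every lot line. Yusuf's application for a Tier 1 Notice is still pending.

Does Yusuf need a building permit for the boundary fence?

Exception (a) fails — assessed value is $217,500, not under $185,000.
Exception (b) does not apply: the Annual Notice is not current.
Exception (c) fails — no current Category 3 Clearance is held.
All of (d)'s requirements are met (the structure will not be visible from the street; the setback is at least 3 m on every side; a current Tier 6 Waiver is held). But applying paragraph (h): (h) operates against (d): a current Annual Declaration is held. (d) is therefore removed.
Exception (e)'s conditions are all satisfied: the structure's height is 15 ft, under the 16 ft limit; the compliance score is 15 points, under the 20 points limit. Applying paragraphs (i)–(n): (i) is triggered (a home-based business operates on the lot), but is set aside by (j): (j) operates against (i): the coverage ratio is 65%, meeting the 60% threshold. (k) is triggered (the reportable unit count is 79, less than the 90 limit), but is itself disapplied by (l): (l) operates against (k): a current Schedule E Clearance is held. (m) does not operate here (there is no Tier 1 Notice in force), so (l) stands. Exception (e) stands.

No — exception (e) applies; Yusuf does not need a building permit.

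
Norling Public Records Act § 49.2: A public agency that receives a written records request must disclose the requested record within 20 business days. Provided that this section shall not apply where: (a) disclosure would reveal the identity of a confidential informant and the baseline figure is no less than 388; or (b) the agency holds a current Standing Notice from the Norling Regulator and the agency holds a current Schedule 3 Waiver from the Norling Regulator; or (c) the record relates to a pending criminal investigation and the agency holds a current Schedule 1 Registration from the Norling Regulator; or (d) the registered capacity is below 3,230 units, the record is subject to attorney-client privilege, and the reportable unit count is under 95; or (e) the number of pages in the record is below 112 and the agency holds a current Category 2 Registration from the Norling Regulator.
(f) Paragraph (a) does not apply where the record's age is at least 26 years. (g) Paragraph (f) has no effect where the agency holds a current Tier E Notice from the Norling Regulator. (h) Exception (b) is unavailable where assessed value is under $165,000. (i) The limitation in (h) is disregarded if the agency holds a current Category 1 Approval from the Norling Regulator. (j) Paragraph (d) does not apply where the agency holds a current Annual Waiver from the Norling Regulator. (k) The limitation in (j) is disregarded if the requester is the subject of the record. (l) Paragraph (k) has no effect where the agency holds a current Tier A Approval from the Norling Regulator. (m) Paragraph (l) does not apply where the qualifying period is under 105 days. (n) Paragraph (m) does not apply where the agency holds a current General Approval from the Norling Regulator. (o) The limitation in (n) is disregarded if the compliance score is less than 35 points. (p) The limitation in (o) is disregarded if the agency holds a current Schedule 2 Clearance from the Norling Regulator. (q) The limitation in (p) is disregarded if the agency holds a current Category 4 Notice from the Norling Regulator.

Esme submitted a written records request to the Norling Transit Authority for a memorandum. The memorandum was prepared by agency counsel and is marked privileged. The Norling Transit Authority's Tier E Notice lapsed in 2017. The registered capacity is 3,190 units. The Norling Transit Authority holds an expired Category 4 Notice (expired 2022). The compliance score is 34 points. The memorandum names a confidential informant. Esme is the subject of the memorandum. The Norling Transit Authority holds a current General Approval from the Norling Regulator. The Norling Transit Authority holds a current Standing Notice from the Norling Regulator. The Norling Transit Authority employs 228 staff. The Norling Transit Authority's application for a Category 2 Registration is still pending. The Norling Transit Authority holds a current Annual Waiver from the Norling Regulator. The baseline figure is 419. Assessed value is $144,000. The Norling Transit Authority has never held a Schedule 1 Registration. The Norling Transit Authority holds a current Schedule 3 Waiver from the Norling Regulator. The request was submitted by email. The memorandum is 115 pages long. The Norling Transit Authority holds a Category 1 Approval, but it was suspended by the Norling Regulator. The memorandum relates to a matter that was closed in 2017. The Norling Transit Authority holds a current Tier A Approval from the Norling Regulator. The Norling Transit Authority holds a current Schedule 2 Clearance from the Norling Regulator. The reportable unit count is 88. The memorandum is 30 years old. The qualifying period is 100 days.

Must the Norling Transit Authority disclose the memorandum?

Yes — the Norling Transit Authority must disclose the memorandum.

Exception (a) is satisfied on its face — the memorandum names a confidential informant; the baseline figure is 419, meeting the 388 threshold. But applying paragraphs (f)–(g): (f) applies — the record's age is 30 years, meeting the 26 years threshold. (g) does not operate here (the Tier E Notice is not current), so (f) stands. So (a) is unavailable.
Exception (b)'s conditions are all satisfied: a current Standing Notice is held; a current Schedule 3 Waiver is held. However, paragraphs (h)–(i) must be considered: (h) operates against (b): assessed value is $144,000, under the $165,000 limit. (i), which would lift (h), is not engaged — no current Category 1 Approval is held. So (b) is unavailable.
Exception (c) fails — the memorandum relates to a closed matter.
Exception (d) is satisfied on its face — the registered capacity is 3,190 units, below the 3,230 units limit; the memorandum is privileged; the reportable unit count is 88, under the 95 limit. But applying paragraphs (j)–(q): (j) operates against (d): a current Annual Waiver is held. (k) would limit (j) — Esme is the subject of the memorandum — but (l) sets (k) aside: (l) operates against (k): a current Tier A Approval is held. (m) would limit (l) — the qualifying period is 100 days, under the 105 days limit — but (n) sets (m) aside: (n) is triggered — a current General Approval is held. (o) would limit (n) — the compliance score is 34 points, less than the 35 points limit — but (p) sets (o) aside: (p) operates against (o): a current Schedule 2 Clearance is held. (q), which would lift (p), is not triggered — there is no Category 4 Notice in force. Exception (d) does not apply.
Exception (e) does not apply: the number of pages in the record is 115, not below 112.
No exception is made out. the Norling Transit Authority falls within the general rule.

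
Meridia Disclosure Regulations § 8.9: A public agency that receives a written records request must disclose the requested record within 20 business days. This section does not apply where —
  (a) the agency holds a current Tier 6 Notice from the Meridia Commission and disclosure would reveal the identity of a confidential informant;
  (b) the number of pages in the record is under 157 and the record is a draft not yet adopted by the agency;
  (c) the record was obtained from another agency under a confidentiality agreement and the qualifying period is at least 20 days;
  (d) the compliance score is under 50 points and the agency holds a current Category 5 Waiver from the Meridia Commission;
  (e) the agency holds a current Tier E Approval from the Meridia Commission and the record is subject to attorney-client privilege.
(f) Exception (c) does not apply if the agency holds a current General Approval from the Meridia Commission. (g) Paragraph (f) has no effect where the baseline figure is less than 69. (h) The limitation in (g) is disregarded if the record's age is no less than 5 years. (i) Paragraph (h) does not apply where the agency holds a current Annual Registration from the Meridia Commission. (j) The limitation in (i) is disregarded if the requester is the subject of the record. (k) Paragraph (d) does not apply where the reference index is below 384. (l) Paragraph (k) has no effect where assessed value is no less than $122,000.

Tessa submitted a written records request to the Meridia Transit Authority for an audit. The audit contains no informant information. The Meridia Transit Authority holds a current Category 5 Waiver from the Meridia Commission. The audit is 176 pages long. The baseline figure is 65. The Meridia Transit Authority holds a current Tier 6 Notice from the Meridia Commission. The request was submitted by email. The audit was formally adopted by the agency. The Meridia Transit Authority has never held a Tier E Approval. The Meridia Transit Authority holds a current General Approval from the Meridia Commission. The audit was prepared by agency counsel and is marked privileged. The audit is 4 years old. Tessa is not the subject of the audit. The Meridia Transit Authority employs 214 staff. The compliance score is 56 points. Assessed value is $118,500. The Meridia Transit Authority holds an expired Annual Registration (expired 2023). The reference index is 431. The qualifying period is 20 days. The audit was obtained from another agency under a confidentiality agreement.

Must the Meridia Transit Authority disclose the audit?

No — exception (c) applies; the Meridia Transit Authority is not required to disclose the audit.

Exception (a) fails — the audit contains no informant information.
Exception (b) requires that the number of pages in the record is under 157; but the number of pages in the record is 176, not under 157, so (b) is unavailable.
Exception (c): the audit was obtained under a confidentiality agreement; the qualifying period is 20 days, meeting the 20 days threshold — every condition holds. Considering the limiting provisions: (f) would limit (c) — a current General Approval is held — but (g) sets (f) aside: (g) operates against (f): the baseline figure is 65, less than the 69 limit. (h), which would lift (g), is inapplicable — the record's age is 4 years, short of 5 years. So (c) applies.
Exception (d) fails — the compliance score is 56 points, not under 50 points.
Exception (e) requires that the agency holds a current Tier E Approval from the Meridia Commission; but there is no Tier E Approval in force, so (e) is unavailable.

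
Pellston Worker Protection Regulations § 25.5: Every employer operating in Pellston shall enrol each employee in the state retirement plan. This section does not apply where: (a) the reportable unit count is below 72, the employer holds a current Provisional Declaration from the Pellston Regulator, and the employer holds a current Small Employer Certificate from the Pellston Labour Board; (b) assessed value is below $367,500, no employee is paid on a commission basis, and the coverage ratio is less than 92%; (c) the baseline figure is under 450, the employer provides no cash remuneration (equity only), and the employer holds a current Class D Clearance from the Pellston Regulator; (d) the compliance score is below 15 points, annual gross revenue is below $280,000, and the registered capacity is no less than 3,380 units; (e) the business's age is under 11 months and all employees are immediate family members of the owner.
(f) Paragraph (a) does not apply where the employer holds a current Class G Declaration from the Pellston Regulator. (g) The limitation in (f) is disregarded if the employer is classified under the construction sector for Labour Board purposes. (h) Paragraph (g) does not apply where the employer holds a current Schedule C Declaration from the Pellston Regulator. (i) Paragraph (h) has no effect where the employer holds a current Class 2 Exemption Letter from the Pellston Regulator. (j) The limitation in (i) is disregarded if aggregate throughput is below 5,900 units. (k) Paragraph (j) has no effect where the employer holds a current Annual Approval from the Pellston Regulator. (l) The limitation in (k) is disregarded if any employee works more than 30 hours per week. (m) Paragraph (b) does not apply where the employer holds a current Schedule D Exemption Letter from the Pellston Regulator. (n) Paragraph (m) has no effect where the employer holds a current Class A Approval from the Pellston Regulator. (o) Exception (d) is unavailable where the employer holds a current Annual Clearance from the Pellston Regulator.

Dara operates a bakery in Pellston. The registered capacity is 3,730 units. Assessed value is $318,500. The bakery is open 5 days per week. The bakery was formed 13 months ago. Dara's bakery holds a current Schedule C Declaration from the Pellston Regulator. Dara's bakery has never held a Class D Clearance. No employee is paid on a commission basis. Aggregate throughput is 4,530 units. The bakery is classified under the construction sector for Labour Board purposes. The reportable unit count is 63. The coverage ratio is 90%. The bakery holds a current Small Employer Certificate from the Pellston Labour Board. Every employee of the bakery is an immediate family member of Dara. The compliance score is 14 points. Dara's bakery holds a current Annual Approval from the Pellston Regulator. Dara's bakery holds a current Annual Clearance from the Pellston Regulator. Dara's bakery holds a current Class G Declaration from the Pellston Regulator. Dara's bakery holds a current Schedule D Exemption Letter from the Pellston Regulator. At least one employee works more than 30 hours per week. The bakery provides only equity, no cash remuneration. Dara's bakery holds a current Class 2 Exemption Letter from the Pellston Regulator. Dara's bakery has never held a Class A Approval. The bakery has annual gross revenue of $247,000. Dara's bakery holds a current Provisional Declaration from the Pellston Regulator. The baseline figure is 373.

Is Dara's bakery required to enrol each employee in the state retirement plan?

Yes — Dara's bakery must enrol each employee in the state retirement plan.

All of (a)'s requirements are met (the reportable unit count is 63, below the 72 limit; a current Provisional Declaration is held; a current Small Employer Certificate is held). However, paragraphs (f)–(l) must be considered: (f) is triggered — a current Class G Declaration is held. (g) is triggered (the bakery is classified under the construction sector), but is itself disapplied by (h): (h) is triggered — a current Schedule C Declaration is held. (i) applies (a current Class 2 Exemption Letter is held), but is itself disapplied by (j): (j) operates against (i): aggregate throughput is 4,530 units, below the 5,900 units limit. (k) is triggered (a current Annual Approval is held), but yields to (l): (l) operates against (k): at least one employee exceeds 30 hours/week. (a) is therefore removed.
All of (b)'s requirements are met (assessed value is $318,500, below the $367,500 limit; no employee is paid on commission; the coverage ratio is 90%, less than the 92% limit). However, paragraphs (m)–(n) must be considered: (m) operates against (b): a current Schedule D Exemption Letter is held. (n), which would lift (m), is inapplicable — there is no Class A Approval in force. (b) is therefore removed.
Exception (c) does not apply: no current Class D Clearance is held.
Exception (d) is satisfied on its face — the compliance score is 14 points, below the 15 points limit; annual gross revenue is $247,000, below the $280,000 limit; the registered capacity is 3,730 units, meeting the 3,380 units threshold. Turning to paragraph (o): (o) operates against (d): a current Annual Clearance is held. (d) is therefore removed.
Exception (e) requires that the business's age is under 11 months; but the business's age is 13 months, not under 11 months, so (e) is unavailable.
No exception applies. The general rule governs.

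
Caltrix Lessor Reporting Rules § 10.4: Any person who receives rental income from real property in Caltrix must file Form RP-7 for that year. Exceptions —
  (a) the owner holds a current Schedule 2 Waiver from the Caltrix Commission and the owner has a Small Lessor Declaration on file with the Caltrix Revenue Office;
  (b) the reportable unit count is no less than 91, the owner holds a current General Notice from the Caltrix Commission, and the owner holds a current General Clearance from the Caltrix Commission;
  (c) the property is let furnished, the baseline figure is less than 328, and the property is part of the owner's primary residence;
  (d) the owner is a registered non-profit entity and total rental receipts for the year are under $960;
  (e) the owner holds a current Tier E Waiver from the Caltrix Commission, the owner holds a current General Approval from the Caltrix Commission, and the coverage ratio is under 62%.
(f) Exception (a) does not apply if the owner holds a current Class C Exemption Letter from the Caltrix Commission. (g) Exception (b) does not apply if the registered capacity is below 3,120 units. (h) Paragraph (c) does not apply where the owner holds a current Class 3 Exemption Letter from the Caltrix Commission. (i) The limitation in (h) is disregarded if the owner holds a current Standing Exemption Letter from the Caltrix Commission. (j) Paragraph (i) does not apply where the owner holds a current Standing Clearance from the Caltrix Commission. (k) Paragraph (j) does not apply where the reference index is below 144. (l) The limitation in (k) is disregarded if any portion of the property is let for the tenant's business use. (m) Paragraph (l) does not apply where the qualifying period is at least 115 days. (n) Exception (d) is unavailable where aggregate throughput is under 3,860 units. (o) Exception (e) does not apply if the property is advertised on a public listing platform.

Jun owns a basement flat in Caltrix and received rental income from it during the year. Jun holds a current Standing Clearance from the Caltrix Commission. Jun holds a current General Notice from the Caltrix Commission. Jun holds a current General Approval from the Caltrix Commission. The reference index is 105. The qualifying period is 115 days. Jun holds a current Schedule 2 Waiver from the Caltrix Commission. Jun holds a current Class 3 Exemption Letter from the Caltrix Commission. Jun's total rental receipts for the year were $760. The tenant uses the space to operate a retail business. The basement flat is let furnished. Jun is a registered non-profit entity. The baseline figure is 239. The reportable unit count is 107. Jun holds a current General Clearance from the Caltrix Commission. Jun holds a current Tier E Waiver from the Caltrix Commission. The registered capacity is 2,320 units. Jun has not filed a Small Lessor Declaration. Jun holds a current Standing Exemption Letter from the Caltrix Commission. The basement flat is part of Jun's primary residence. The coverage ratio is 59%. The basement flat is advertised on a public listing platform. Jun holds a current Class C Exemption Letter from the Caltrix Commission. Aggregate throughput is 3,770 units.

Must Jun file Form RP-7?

No — exception (c) applies; Jun is not required to file Form RP-7.

Exception (a) requires that the owner has a Small Lessor Declaration on file with the Caltrix Revenue Office; but no Small Lessor Declaration is on file, so (a) is unavailable.
Exception (b): the reportable unit count is 107, meeting the 91 threshold; a current General Notice is held; a current General Clearance is held — every condition holds. However, paragraph (g) must be considered: (g) operates against (b): the registered capacity is 2,320 units, below the 3,120 units limit. So (b) is unavailable.
All of (c)'s requirements are met (the property is let furnished; the baseline figure is 239, less than the 328 limit; the basement flat is part of the primary residence). Applying paragraphs (h)–(m): (h) operates (a current Class 3 Exemption Letter is held), but yields to (i): (i) operates against (h): a current Standing Exemption Letter is held. (j) would limit (i) — a current Standing Clearance is held — but (k) sets (j) aside: (k) operates against (j): the reference index is 105, below the 144 limit. (l) would limit (k) — the space is let for business use — but (m) sets (l) aside: (m) is triggered — the qualifying period is 115 days, meeting the 115 days threshold. Exception (c) stands.
All of (d)'s requirements are met (Jun is a registered non-profit; total rental receipts for the year are $760, under the $960 limit). But: (n) operates against (d): aggregate throughput is 3,770 units, under the 3,860 units limit. (d) is therefore removed.
Exception (e) is satisfied on its face — a current Tier E Waiver is held; a current General Approval is held; the coverage ratio is 59%, under the 62% limit. But applying paragraph (o): (o) operates against (e): the property is publicly advertised. So (e) is unavailable.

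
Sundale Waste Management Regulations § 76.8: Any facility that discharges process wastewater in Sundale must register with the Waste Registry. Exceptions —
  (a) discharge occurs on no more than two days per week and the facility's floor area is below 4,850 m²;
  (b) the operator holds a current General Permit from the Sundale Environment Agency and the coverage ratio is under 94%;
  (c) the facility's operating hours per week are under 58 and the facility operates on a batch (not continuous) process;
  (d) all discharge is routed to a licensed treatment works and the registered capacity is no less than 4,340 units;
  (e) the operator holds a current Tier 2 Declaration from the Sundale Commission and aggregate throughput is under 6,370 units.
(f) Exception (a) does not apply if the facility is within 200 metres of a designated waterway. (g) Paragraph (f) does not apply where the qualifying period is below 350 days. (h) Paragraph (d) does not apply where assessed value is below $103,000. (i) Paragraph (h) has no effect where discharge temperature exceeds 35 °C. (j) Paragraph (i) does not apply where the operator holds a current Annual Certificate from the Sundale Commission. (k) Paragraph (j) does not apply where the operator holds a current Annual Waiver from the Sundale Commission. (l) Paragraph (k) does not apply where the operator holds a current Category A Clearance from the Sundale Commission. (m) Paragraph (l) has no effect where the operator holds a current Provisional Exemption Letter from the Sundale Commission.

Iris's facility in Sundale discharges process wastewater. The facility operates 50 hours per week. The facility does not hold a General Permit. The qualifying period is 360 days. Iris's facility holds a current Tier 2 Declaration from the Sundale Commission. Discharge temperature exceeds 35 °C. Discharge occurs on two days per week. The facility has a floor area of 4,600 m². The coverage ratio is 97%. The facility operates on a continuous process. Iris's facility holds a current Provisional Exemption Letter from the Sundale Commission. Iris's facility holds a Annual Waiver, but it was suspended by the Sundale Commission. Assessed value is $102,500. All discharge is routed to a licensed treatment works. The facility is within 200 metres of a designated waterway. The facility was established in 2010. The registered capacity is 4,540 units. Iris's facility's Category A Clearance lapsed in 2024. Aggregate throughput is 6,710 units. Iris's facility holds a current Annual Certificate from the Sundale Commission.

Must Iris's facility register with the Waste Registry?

Yes — Iris's facility must register with the Waste Registry.

Exception (a)'s conditions are all satisfied: discharge occurs on no more than two days per week; the facility's floor area is 4,600 m², below the 4,850 m² limit. However, paragraphs (f)–(g) must be considered: (f) operates against (a): the facility is within 200 m of a designated waterway. (g), which would lift (f), is inapplicable — the qualifying period is 360 days, not below 350 days. Exception (a) does not apply.
Exception (b) does not apply: no General Permit is held.
Exception (c) requires that the facility operates on a batch (not continuous) process; but the facility operates on a continuous process, so (c) is unavailable.
Exception (d): discharge is routed to a licensed treatment works; the registered capacity is 4,540 units, meeting the 4,340 units threshold — every condition holds. However, paragraphs (h)–(m) must be considered: (h) operates against (d): assessed value is $102,500, below the $103,000 limit. (i) would limit (h) — discharge temperature exceeds 35 °C — but (j) sets (i) aside: (j) is triggered — a current Annual Certificate is held. (k), which would lift (j), is inapplicable — no current Annual Waiver is held. (d) is therefore removed.
Exception (e) fails — aggregate throughput is 6,710 units, not under 6,370 units.
None of the exceptions is available; § 76.8 applies in full.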